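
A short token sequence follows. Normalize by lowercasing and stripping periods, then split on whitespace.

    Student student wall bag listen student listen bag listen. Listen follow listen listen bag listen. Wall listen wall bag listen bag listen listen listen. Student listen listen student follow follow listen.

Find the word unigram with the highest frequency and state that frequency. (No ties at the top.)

Unigram frequencies (highest first):
  listen: 15
  student: 5
  bag: 5
  wall: 3
  follow: 3

"listen", 15 times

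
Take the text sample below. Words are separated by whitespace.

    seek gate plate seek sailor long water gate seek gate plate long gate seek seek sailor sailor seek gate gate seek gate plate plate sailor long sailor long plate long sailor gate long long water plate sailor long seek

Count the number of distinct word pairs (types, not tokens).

23

39 tokens → 38 bigram windows in total.
Repeated bigrams (each contributes count−1 duplicates):
  sailor long: 4
  seek gate: 4
  gate plate: 3
  gate seek: 3
  long sailor: 2
  long water: 2
  plate long: 2
  plate sailor: 2
  … (1 more repeated)
15 duplicate windows → 38 − 15 = 23 distinct.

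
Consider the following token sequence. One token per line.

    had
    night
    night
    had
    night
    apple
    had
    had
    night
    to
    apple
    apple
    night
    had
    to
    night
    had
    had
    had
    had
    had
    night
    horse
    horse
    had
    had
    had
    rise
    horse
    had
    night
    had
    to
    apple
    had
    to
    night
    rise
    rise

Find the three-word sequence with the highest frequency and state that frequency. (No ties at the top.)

"had had had", 4 times

Trigram frequencies (highest first):
  had had had: 4
  had had night: 2
  night had to: 2
  had to night: 2
  had night night: 1
  night night had: 1
  … (25 more, each ≤ 1)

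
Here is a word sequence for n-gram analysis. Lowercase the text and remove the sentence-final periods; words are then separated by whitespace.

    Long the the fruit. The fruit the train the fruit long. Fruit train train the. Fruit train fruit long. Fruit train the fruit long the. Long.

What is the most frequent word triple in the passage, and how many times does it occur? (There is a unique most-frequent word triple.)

"train the fruit", 3 times

Trigram frequencies (highest first):
  train the fruit: 3
  the fruit the: 2
  the fruit long: 2
  fruit long fruit: 2
  long fruit train: 2
  long the the: 1
  … (12 more, each ≤ 1)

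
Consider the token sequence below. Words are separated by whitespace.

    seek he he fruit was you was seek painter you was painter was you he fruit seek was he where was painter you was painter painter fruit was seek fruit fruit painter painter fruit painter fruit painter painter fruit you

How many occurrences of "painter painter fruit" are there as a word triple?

3

Scanning the 38 overlapping trigram windows for "painter painter fruit":
  position 25–27: painter painter fruit
  position 32–34: painter painter fruit
  position 37–39: painter painter fruit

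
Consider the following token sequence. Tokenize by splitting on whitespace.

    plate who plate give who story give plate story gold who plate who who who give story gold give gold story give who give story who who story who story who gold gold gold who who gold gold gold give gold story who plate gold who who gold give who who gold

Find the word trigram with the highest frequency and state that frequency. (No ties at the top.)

"who who gold", 3 times

Trigram frequencies (highest first):
  who who gold: 3
  who give story: 2
  gold give gold: 2
  give gold story: 2
  who story who: 2
  who gold gold: 2
  … (35 more, each ≤ 2)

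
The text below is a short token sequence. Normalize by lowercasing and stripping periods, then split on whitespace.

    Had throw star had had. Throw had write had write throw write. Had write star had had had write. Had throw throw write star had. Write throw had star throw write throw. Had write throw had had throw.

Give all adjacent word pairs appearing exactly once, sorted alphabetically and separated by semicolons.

Bigram counts meeting the condition (exactly once):
  had star: 1
  star throw: 1
  throw star: 1
  throw throw: 1

had star; star throw; throw star; throw throw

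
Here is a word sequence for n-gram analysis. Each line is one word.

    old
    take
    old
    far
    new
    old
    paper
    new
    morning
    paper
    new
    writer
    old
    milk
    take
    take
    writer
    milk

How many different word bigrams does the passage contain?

16

18 tokens → 17 bigram windows in total.
Repeated bigrams (each contributes count−1 duplicates):
  paper new: 2
1 duplicate windows → 17 − 1 = 16 distinct.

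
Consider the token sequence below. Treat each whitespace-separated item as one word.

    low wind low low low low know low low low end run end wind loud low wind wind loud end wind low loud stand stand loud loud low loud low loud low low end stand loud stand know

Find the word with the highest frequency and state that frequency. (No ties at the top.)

"low", 14 times

Unigram frequencies (highest first):
  low: 14
  loud: 8
  wind: 5
  end: 4
  stand: 4
  know: 2
  … (1 more, each ≤ 1)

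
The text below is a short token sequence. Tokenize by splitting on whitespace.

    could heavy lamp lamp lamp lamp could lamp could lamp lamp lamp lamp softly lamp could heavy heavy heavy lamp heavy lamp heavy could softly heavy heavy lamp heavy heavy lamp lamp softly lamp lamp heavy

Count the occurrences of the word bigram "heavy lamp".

5

Scanning the 35 overlapping bigram windows for "heavy lamp":
  position 2–3: heavy lamp
  position 19–20: heavy lamp
  position 21–22: heavy lamp
  position 27–28: heavy lamp
  position 30–31: heavy lamp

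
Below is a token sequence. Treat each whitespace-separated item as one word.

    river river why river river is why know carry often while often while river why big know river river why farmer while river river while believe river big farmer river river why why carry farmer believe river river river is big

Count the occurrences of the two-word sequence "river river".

Scanning the 40 overlapping bigram windows for "river river":
  position 1–2: river river
  position 4–5: river river
  position 18–19: river river
  position 23–24: river river
  position 30–31: river river
  position 37–38: river river
  position 38–39: river river

7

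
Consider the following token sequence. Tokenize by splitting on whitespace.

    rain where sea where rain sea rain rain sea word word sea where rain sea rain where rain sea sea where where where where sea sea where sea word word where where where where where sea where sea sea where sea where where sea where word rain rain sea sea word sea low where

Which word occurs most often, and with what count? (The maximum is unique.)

"where", 20 times

Unigram frequencies (highest first):
  where: 20
  sea: 18
  rain: 9
  word: 6
  low: 1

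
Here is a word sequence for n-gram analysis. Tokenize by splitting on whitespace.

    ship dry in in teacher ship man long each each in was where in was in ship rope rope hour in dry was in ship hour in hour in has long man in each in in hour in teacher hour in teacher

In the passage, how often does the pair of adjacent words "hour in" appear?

Scanning the 41 overlapping bigram windows for "hour in":
  position 20–21: hour in
  position 26–27: hour in
  position 28–29: hour in
  position 37–38: hour in
  position 40–41: hour in

5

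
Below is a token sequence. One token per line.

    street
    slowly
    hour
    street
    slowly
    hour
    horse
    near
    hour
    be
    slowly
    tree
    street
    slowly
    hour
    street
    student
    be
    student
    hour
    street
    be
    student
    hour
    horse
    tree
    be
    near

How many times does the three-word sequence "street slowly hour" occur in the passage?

3

Scanning the 26 overlapping trigram windows for "street slowly hour":
  position 1–3: street slowly hour
  position 4–6: street slowly hour
  position 13–15: street slowly hour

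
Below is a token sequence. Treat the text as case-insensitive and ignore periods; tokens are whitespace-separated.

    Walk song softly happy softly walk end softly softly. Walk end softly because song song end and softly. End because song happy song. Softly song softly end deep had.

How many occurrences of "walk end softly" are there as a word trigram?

2

Scanning the 27 overlapping trigram windows for "walk end softly":
  position 6–8: walk end softly
  position 10–12: walk end softly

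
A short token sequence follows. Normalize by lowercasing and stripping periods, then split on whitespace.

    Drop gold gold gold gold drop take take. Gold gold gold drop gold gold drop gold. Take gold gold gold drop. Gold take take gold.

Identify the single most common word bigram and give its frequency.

"gold gold", 8 times

Bigram frequencies (highest first):
  gold gold: 8
  drop gold: 4
  gold drop: 4
  take gold: 3
  take take: 2
  gold take: 2
  … (1 more, each ≤ 1)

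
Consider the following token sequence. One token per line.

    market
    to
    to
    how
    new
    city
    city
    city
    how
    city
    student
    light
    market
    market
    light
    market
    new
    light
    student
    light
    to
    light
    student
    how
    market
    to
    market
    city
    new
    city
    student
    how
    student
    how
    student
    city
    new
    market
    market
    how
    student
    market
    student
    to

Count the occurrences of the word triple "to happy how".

0

Scanning the 42 overlapping trigram windows for "to happy how":
  (none found)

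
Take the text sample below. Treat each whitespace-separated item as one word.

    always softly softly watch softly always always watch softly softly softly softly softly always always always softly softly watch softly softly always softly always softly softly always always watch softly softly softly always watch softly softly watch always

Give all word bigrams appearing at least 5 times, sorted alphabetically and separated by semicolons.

softly always; softly softly; watch softly

Bigram counts meeting the condition (at least 5 times):
  softly always: 6
  softly softly: 11
  watch softly: 5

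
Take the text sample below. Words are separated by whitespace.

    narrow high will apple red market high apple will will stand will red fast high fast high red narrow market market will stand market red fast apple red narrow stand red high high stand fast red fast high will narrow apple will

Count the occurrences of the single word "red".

7

Scanning the 42 tokens for "red":
  position 5: red
  position 13: red
  position 18: red
  position 25: red
  position 28: red
  position 31: red
  position 36: red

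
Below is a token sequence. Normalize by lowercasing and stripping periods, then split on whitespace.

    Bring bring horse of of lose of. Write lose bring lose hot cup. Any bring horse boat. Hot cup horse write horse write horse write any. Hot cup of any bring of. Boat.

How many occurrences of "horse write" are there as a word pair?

Scanning the 32 overlapping bigram windows for "horse write":
  position 20–21: horse write
  position 22–23: horse write
  position 24–25: horse write

3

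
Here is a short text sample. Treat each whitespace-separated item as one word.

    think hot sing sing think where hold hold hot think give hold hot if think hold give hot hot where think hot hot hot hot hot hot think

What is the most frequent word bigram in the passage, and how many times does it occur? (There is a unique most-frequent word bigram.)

Bigram frequencies (highest first):
  hot hot: 6
  think hot: 2
  hold hot: 2
  hot think: 2
  hot sing: 1
  sing sing: 1
  … (13 more, each ≤ 1)

"hot hot", 6 times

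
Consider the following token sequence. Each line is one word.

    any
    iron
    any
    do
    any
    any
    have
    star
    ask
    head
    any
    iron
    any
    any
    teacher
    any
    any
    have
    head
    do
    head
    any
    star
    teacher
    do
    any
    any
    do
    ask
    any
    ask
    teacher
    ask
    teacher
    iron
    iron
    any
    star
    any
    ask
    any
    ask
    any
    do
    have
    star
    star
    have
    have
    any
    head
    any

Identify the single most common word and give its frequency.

"any", 19 times

Unigram frequencies (highest first):
  any: 19
  ask: 6
  do: 5
  have: 5
  star: 5
  iron: 4
  … (2 more, each ≤ 4)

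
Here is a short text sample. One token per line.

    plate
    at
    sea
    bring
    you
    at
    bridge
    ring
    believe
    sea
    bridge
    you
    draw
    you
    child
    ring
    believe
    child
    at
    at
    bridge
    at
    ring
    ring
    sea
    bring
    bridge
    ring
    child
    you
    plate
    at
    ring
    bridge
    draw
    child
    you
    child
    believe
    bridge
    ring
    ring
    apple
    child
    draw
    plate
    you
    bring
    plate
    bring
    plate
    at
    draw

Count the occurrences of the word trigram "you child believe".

Scanning the 51 overlapping trigram windows for "you child believe":
  position 37–39: you child believe

1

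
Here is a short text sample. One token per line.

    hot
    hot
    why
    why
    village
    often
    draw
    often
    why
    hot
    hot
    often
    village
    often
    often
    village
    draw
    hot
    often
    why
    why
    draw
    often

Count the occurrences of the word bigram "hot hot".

Scanning the 22 overlapping bigram windows for "hot hot":
  position 1–2: hot hot
  position 10–11: hot hot

2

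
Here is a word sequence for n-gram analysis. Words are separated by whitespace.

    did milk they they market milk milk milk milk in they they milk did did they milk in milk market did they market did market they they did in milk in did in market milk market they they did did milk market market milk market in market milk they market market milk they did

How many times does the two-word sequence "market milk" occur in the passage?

5

Scanning the 53 overlapping bigram windows for "market milk":
  position 5–6: market milk
  position 34–35: market milk
  position 43–44: market milk
  position 47–48: market milk
  position 51–52: market milk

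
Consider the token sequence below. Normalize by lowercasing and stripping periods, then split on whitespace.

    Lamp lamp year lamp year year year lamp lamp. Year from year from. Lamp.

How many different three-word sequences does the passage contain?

14 tokens → 12 trigram windows in total.
Repeated trigrams (each contributes count−1 duplicates):
  lamp lamp year: 2
1 duplicate windows → 12 − 1 = 11 distinct.

11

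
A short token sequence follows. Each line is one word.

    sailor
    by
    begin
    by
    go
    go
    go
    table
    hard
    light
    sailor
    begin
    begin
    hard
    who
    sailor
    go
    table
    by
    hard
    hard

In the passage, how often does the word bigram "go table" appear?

Scanning the 20 overlapping bigram windows for "go table":
  position 7–8: go table
  position 17–18: go table

2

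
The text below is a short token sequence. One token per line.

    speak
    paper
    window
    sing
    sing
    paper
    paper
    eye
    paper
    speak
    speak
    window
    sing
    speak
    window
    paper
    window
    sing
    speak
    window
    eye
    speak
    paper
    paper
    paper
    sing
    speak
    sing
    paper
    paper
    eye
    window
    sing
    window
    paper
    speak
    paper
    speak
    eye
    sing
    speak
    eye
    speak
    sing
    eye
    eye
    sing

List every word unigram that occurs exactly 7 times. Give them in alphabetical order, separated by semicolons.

Unigram counts meeting the condition (exactly 7 times):
  eye: 7
  window: 7

eye; window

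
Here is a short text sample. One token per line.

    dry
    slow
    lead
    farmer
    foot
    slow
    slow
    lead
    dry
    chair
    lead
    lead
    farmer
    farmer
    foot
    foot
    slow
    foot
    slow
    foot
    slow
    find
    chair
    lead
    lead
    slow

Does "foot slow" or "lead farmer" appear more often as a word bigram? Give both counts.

"foot slow": 4 occurrences
"lead farmer": 2 occurrences

"foot slow" (4 vs 2)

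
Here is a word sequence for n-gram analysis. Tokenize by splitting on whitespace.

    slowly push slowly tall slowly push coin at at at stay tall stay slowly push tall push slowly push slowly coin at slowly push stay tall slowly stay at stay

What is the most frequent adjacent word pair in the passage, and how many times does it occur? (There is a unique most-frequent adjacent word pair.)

"slowly push", 5 times

Bigram frequencies (highest first):
  slowly push: 5
  push slowly: 3
  tall slowly: 2
  coin at: 2
  at at: 2
  at stay: 2
  … (12 more, each ≤ 2)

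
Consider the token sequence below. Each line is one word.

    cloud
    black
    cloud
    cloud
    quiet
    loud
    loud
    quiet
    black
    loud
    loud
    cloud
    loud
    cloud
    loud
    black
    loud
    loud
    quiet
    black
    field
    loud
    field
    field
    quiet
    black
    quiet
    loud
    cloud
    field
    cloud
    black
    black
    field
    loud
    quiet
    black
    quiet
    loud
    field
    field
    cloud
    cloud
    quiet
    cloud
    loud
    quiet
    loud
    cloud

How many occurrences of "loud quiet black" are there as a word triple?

Scanning the 47 overlapping trigram windows for "loud quiet black":
  position 7–9: loud quiet black
  position 18–20: loud quiet black
  position 35–37: loud quiet black

3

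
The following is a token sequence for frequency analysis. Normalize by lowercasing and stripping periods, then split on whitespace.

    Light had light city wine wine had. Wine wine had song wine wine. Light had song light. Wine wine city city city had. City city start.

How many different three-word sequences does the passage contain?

23

26 tokens → 24 trigram windows in total.
Repeated trigrams (each contributes count−1 duplicates):
  wine wine had: 2
1 duplicate windows → 24 − 1 = 23 distinct.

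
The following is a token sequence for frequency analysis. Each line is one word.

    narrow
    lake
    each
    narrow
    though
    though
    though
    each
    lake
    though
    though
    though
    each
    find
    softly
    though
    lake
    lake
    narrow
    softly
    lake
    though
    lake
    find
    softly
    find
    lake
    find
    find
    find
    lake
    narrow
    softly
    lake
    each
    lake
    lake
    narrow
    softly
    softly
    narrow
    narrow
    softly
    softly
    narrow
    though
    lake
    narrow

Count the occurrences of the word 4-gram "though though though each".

2

Scanning the 45 overlapping 4-gram windows for "though though though each":
  position 5–8: though though though each
  position 10–13: though though though each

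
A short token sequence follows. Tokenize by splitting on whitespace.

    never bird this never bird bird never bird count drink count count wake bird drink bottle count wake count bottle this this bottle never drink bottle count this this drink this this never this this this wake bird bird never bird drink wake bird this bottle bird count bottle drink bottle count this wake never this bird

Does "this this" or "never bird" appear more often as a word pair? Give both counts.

"this this" (5 vs 4)

"this this": 5 occurrences
"never bird": 4 occurrences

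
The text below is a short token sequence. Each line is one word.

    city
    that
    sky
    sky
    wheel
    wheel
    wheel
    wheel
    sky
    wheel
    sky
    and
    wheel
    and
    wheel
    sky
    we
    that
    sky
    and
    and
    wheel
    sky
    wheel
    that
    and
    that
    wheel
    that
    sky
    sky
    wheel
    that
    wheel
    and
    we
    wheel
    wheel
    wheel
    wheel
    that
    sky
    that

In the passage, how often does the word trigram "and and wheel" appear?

Scanning the 41 overlapping trigram windows for "and and wheel":
  position 20–22: and and wheel

1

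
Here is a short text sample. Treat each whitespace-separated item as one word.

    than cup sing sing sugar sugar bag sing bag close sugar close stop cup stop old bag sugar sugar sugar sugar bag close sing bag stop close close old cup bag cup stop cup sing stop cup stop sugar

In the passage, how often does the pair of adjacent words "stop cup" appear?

Scanning the 38 overlapping bigram windows for "stop cup":
  position 13–14: stop cup
  position 33–34: stop cup
  position 36–37: stop cup

3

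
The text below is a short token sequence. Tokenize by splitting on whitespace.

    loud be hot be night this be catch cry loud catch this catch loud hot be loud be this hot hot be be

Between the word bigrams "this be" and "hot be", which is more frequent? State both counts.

"this be": 1 occurrence
"hot be": 3 occurrences

"hot be" (3 vs 1)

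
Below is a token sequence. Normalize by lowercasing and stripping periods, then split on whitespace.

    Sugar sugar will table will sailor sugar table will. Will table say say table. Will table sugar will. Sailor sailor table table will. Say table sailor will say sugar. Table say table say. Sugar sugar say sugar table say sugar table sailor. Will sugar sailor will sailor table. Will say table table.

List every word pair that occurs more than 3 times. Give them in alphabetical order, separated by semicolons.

say sugar; say table; sugar table; table say; table will

Bigram counts meeting the condition (more than 3 times):
  say sugar: 4
  say table: 4
  sugar table: 4
  table say: 4
  table will: 5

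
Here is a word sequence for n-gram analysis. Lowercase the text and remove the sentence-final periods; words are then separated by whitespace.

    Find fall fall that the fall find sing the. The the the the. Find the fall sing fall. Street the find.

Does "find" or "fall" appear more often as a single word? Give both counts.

"find": 4 occurrences
"fall": 5 occurrences

"fall" (5 vs 4)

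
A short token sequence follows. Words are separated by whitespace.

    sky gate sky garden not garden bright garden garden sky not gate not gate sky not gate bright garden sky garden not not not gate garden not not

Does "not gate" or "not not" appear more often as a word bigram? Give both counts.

"not gate" (4 vs 3)

"not gate": 4 occurrences
"not not": 3 occurrences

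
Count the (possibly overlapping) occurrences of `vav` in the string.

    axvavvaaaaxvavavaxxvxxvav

4

Sliding a length-3 window over the 25 characters (23 positions):
  position 3–5: vav
  position 12–14: vav
  position 14–16: vav
  position 23–25: vav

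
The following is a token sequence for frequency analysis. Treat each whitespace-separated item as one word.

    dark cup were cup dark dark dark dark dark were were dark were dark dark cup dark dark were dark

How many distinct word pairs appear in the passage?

20 tokens → 19 bigram windows in total.
Repeated bigrams (each contributes count−1 duplicates):
  dark dark: 6
  dark were: 3
  were dark: 3
  cup dark: 2
  dark cup: 2
11 duplicate windows → 19 − 11 = 8 distinct.

8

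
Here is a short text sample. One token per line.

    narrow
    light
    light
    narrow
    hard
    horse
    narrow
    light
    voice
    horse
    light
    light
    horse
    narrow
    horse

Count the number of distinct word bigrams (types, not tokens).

11

15 tokens → 14 bigram windows in total.
Repeated bigrams (each contributes count−1 duplicates):
  horse narrow: 2
  light light: 2
  narrow light: 2
3 duplicate windows → 14 − 3 = 11 distinct.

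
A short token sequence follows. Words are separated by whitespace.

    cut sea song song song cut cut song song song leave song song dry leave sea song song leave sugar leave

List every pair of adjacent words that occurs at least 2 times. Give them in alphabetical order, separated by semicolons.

sea song; song leave; song song

Bigram counts meeting the condition (at least 2 times):
  sea song: 2
  song leave: 2
  song song: 6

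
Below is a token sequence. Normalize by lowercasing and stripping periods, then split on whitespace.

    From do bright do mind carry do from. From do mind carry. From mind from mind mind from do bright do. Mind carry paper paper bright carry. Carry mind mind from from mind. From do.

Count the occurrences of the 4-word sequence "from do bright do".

Scanning the 32 overlapping 4-gram windows for "from do bright do":
  position 1–4: from do bright do
  position 18–21: from do bright do

2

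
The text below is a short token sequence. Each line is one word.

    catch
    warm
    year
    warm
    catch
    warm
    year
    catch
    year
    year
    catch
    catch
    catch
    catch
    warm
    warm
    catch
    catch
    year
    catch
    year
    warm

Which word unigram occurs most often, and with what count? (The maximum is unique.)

"catch", 10 times

Unigram frequencies (highest first):
  catch: 10
  warm: 6
  year: 6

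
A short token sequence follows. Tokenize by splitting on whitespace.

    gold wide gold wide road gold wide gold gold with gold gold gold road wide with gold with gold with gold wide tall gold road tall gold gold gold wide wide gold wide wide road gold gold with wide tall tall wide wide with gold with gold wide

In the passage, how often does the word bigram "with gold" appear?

6

Scanning the 47 overlapping bigram windows for "with gold":
  position 10–11: with gold
  position 16–17: with gold
  position 18–19: with gold
  position 20–21: with gold
  position 44–45: with gold
  position 46–47: with gold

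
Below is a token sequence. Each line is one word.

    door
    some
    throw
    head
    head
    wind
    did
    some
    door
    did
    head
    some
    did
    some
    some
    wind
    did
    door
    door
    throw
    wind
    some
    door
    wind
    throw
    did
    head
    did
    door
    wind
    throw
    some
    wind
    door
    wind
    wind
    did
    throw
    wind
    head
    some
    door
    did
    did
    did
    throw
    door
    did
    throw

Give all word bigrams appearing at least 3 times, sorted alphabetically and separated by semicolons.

did throw; door did; door wind; some door; wind did

Bigram counts meeting the condition (at least 3 times):
  did throw: 3
  door did: 3
  door wind: 3
  some door: 3
  wind did: 3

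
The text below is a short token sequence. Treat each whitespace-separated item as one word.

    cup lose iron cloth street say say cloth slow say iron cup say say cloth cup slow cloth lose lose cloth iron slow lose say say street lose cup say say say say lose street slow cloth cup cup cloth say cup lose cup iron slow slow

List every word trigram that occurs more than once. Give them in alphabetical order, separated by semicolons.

cup say say; say say cloth; say say say

Trigram counts meeting the condition (more than once):
  cup say say: 2
  say say cloth: 2
  say say say: 2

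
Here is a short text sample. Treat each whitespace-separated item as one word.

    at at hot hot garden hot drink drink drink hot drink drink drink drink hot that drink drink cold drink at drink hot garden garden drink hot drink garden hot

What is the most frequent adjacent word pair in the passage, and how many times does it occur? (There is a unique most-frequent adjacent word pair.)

"drink drink", 6 times

Bigram frequencies (highest first):
  drink drink: 6
  drink hot: 4
  hot drink: 3
  hot garden: 2
  garden hot: 2
  at at: 1
  … (11 more, each ≤ 1)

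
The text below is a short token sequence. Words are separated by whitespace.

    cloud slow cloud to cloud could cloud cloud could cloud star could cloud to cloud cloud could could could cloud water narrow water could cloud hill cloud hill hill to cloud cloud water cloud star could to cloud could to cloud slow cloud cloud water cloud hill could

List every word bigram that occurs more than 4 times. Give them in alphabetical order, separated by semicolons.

Bigram counts meeting the condition (more than 4 times):
  could cloud: 5
  to cloud: 5

could cloud; to cloud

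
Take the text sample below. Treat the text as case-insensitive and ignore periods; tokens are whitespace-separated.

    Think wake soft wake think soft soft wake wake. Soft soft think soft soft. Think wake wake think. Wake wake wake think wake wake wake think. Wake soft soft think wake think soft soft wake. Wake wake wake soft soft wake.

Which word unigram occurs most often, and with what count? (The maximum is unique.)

Unigram frequencies (highest first):
  wake: 19
  soft: 13
  think: 9

"wake", 19 times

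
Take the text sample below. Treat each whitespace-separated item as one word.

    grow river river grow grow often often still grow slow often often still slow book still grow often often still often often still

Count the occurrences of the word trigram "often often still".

Scanning the 21 overlapping trigram windows for "often often still":
  position 6–8: often often still
  position 11–13: often often still
  position 18–20: often often still
  position 21–23: often often still

4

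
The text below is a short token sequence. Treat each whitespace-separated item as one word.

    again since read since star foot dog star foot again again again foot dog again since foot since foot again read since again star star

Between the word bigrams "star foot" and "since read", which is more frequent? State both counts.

"star foot": 2 occurrences
"since read": 1 occurrence

"star foot" (2 vs 1)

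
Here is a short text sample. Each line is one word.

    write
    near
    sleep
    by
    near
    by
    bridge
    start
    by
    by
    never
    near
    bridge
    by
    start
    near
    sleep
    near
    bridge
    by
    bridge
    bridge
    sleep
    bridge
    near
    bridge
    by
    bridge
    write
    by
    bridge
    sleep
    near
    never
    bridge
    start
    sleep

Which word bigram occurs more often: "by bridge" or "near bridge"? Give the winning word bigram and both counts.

"by bridge" (4 vs 3)

"by bridge": 4 occurrences
"near bridge": 3 occurrences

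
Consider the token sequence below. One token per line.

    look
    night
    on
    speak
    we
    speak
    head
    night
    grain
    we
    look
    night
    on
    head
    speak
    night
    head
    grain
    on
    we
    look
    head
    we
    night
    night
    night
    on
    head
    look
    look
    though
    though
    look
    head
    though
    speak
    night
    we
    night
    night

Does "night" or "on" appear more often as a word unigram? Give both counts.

"night" (10 vs 4)

"night": 10 occurrences
"on": 4 occurrences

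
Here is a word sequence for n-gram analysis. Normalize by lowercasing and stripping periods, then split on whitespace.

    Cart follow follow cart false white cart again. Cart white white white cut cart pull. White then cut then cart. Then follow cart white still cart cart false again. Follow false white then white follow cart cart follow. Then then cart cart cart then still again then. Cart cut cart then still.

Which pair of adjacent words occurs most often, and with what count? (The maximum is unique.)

Bigram frequencies (highest first):
  cart cart: 4
  follow cart: 3
  then cart: 3
  cart then: 3
  cart follow: 2
  cart false: 2
  … (28 more, each ≤ 2)

"cart cart", 4 times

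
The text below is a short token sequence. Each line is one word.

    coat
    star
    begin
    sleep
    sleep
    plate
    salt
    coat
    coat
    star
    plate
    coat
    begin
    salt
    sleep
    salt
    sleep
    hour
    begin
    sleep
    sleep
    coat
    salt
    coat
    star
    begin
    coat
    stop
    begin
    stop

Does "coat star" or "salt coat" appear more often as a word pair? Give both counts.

"coat star": 3 occurrences
"salt coat": 2 occurrences

"coat star" (3 vs 2)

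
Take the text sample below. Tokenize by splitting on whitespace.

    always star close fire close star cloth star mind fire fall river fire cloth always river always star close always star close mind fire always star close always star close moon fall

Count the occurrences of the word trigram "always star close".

5

Scanning the 30 overlapping trigram windows for "always star close":
  position 1–3: always star close
  position 17–19: always star close
  position 20–22: always star close
  position 25–27: always star close
  position 28–30: always star close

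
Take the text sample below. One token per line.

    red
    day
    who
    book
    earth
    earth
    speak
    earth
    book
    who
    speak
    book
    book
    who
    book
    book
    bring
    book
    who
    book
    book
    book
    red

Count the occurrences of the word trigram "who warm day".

Scanning the 21 overlapping trigram windows for "who warm day":
  (none found)

0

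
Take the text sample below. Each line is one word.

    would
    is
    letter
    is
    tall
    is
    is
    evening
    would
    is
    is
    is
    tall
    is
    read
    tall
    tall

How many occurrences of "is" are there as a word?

8

Scanning the 17 tokens for "is":
  position 2: is
  position 4: is
  position 6: is
  position 7: is
  position 10: is
  position 11: is
  position 12: is
  position 14: is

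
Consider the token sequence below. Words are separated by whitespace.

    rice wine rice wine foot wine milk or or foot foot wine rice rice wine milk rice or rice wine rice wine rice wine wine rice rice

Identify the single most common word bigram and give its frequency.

"rice wine", 6 times

Bigram frequencies (highest first):
  rice wine: 6
  wine rice: 5
  foot wine: 2
  wine milk: 2
  rice rice: 2
  wine foot: 1
  … (8 more, each ≤ 1)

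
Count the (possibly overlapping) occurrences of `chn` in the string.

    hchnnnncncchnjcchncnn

Sliding a length-3 window over the 21 characters (19 positions):
  position 2–4: chn
  position 11–13: chn
  position 16–18: chn

3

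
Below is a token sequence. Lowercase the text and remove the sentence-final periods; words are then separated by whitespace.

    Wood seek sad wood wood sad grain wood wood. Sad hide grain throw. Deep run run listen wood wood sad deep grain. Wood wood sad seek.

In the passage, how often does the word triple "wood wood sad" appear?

4

Scanning the 24 overlapping trigram windows for "wood wood sad":
  position 4–6: wood wood sad
  position 8–10: wood wood sad
  position 18–20: wood wood sad
  position 23–25: wood wood sad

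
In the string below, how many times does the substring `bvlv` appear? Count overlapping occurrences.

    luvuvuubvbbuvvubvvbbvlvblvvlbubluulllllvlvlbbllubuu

Sliding a length-4 window over the 51 characters (48 positions):
  position 20–23: bvlv

1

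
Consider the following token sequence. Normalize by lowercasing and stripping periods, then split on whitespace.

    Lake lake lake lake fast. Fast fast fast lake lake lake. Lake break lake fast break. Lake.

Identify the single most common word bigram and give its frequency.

Bigram frequencies (highest first):
  lake lake: 6
  fast fast: 3
  lake fast: 2
  break lake: 2
  fast lake: 1
  lake break: 1
  … (1 more, each ≤ 1)

"lake lake", 6 times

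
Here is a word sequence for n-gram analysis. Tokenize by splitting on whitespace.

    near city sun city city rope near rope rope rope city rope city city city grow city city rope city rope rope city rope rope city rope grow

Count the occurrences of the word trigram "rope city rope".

4

Scanning the 26 overlapping trigram windows for "rope city rope":
  position 10–12: rope city rope
  position 19–21: rope city rope
  position 22–24: rope city rope
  position 25–27: rope city rope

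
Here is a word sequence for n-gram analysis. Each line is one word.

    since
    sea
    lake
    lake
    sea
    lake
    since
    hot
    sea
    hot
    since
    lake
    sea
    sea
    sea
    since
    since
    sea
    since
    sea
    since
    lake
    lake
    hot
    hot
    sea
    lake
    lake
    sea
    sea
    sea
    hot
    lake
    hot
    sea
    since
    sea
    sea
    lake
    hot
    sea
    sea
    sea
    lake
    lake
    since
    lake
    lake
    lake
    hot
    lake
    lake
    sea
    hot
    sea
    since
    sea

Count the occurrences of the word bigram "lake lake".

7

Scanning the 56 overlapping bigram windows for "lake lake":
  position 3–4: lake lake
  position 22–23: lake lake
  position 27–28: lake lake
  position 44–45: lake lake
  position 47–48: lake lake
  position 48–49: lake lake
  position 51–52: lake lake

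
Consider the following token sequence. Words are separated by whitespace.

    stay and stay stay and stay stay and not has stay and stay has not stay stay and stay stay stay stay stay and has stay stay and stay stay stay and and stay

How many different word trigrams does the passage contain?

17

34 tokens → 32 trigram windows in total.
Repeated trigrams (each contributes count−1 duplicates):
  stay stay and: 6
  stay and stay: 5
  and stay stay: 4
  stay stay stay: 4
15 duplicate windows → 32 − 15 = 17 distinct.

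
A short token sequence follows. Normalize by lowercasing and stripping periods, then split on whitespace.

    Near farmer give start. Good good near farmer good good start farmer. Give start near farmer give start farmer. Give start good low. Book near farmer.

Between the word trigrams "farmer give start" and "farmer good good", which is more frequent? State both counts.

"farmer give start" (4 vs 1)

"farmer give start": 4 occurrences
"farmer good good": 1 occurrence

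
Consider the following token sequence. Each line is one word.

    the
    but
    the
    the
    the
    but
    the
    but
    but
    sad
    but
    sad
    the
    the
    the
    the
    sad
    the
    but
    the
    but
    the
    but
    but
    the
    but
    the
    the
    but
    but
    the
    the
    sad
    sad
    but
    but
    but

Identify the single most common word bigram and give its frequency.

"the but", 8 times

Bigram frequencies (highest first):
  the but: 8
  but the: 7
  the the: 7
  but but: 5
  but sad: 2
  sad but: 2
  … (3 more, each ≤ 2)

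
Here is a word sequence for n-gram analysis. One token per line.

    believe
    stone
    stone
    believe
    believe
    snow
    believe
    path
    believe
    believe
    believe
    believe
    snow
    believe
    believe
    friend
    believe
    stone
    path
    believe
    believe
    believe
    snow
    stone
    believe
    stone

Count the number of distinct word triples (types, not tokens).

18

26 tokens → 24 trigram windows in total.
Repeated trigrams (each contributes count−1 duplicates):
  believe believe believe: 3
  believe believe snow: 3
  believe snow believe: 2
  path believe believe: 2
6 duplicate windows → 24 − 6 = 18 distinct.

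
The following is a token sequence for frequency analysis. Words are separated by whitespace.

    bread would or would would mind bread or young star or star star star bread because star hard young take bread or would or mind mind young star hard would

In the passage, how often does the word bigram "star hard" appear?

2

Scanning the 29 overlapping bigram windows for "star hard":
  position 17–18: star hard
  position 28–29: star hard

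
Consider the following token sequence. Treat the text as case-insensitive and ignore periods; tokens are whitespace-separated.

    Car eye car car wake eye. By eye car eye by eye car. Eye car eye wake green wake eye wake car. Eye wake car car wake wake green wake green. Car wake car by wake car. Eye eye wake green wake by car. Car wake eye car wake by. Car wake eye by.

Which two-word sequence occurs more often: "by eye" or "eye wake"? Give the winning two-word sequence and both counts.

"eye wake" (4 vs 2)

"by eye": 2 occurrences
"eye wake": 4 occurrences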